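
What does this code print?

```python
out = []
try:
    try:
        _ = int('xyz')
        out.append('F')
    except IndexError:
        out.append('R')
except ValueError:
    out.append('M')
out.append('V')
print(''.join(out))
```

Execution trace: 'M' (outer except ValueError) → 'V' (after the try/except). Output: MV

Answer: MV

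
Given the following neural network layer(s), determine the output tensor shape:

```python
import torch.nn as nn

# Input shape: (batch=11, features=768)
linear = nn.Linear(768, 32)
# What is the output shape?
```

Input: (11, 768) -> Output: (11, 32)

Answer: (11, 32)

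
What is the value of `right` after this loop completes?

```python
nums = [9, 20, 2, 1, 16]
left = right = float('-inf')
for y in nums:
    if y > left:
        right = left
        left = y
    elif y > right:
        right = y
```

Second largest (with repeats) in [9, 20, 2, 1, 16]
`right` takes the values: -inf → 9 → 16

Answer: 16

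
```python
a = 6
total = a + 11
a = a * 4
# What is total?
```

Trace:
`a = 6` → a = 6
`total = a + 11` → total = 17
`a = a * 4` → a = 24
So total = 17

Answer: 17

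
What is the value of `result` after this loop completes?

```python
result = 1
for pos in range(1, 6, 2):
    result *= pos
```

Product of 1, 3, 5, ... up to 5
`result` takes the values: 1 → 3 → 15

Answer: 15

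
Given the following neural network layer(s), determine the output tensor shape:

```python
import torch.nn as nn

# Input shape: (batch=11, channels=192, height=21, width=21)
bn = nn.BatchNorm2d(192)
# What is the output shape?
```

Input: (11, 192, 21, 21) -> Output: (11, 192, 21, 21)

Answer: (11, 192, 21, 21)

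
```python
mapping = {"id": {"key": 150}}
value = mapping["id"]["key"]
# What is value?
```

Trace:
`mapping = {"id": {"key": 150}}` → mapping = {'id': {'key': 150}}
`value = mapping["id"]["key"]` → value = 150
So value = 150

Answer: 150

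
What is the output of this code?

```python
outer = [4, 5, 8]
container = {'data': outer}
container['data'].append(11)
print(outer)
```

Key concept: dict holds reference to list.
Step by step:
`outer = [4, 5, 8]` → outer = [4, 5, 8]
`container = {'data': outer}` → container = {'data': [4, 5, 8]}
`container['data'].append(11)` → outer = [4, 5, 8, 11]; container = {'data': [4, 5, 8, 11]}
`print(outer)` → prints [4, 5, 8, 11]

Answer: [4, 5, 8, 11]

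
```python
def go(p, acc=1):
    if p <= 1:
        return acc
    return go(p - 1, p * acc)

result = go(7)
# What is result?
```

Accumulator trace (n, acc): (7, 1) -> (6, 7) -> (5, 42) -> (4, 210) -> (3, 840) -> (2, 2520) -> (1, 5040) -> return 5040

Answer: 5040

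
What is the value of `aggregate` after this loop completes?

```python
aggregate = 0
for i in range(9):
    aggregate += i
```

Sum of 0 to 8 = 36
`aggregate` takes the values: 0 → 1 → 3 → 6 → 10 → 15 → 21 → 28 → 36

Answer: 36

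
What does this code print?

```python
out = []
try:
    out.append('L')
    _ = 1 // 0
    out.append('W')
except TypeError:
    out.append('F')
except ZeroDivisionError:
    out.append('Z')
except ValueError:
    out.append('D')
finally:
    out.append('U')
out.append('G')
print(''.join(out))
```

Execution trace: 'L' (try body) → 'Z' (except ZeroDivisionError) → 'U' (finally) → 'G' (after the try/except). Output: LZUG

Answer: LZUG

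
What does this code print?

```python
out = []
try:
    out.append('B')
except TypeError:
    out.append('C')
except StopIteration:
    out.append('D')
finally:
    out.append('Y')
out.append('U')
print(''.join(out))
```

Execution trace: 'B' (try body, no exception) → 'Y' (finally) → 'U' (after the try/except). Output: BYU

Answer: BYU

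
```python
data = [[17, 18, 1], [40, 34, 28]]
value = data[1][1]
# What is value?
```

Trace:
`data = [[17, 18, 1], [40, 34, 28]]` → data = [[17, 18, 1], [40, 34, 28]]
`value = data[1][1]` → value = 34
So value = 34

Answer: 34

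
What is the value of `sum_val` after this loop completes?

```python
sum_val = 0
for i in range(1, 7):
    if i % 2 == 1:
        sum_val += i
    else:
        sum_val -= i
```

Add odd, subtract even
`sum_val` takes the values: 0 → 1 → -1 → 2 → -2 → 3 → -3

Answer: -3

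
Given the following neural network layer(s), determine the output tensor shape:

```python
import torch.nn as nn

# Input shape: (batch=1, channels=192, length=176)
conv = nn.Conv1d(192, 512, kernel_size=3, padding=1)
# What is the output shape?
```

Input: (1, 192, 176) -> Output: (1, 512, 176)

Answer: (1, 512, 176)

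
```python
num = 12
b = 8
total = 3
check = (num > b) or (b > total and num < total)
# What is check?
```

Trace:
`num = 12` → num = 12
`b = 8` → b = 8
`total = 3` → total = 3
`check = (num > b) or (b > total and num < total)` → check = True
So check = True

Answer: True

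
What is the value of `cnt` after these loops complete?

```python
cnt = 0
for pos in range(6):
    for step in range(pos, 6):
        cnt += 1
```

Upper triangle: 6 + 5 + ... + 1
`cnt` takes the values: 0 → 1 → 2 → 3 → 4 → 5 → 6 → 7 → 8 → 9 → 10 → 11 → 12 → 13 → 14 → 15 → 16 → 17 → 18 → 19 → 20 → 21

Answer: 21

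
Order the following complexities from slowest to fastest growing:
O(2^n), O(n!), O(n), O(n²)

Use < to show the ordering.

Ordered by growth rate: O(n) < O(n²) < O(2^n) < O(n!)

Answer: O(n) < O(n²) < O(2^n) < O(n!)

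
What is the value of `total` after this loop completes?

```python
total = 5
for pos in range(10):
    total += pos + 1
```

Start at 5, add 1 to 10 = 60
`total` takes the values: 5 → 6 → 8 → 11 → 15 → 20 → 26 → 33 → 41 → 50 → 60

Answer: 60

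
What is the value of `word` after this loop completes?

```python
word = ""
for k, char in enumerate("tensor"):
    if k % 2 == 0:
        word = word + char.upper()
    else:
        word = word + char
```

Uppercase even positions in 'tensor'
`word` takes the values: "" → "T" → "Te" → "TeN" → "TeNs" → "TeNsO" → "TeNsOr"

Answer: "TeNsOr"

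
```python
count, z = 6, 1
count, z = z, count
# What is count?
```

Trace:
`count, z = 6, 1` → count = 6; z = 1
`count, z = z, count` → count = 1; z = 6
So count = 1

Answer: 1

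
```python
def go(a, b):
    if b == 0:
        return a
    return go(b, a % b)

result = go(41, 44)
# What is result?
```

go(41, 44) -> go(44, 41) -> go(41, 3) -> go(3, 2) -> go(2, 1) -> go(1, 0) -> 1

Answer: 1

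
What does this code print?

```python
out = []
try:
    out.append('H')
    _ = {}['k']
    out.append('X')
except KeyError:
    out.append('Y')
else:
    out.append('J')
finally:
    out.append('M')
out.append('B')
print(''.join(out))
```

Execution trace: 'H' (try body) → 'Y' (except KeyError) → 'M' (finally) → 'B' (after the try/except). Output: HYMB

Answer: HYMB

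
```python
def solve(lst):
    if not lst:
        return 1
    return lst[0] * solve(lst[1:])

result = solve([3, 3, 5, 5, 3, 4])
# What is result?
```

Product over [3, 3, 5, 5, 3, 4] = 3 * 3 * 5 * 5 * 3 * 4 = 2700

Answer: 2700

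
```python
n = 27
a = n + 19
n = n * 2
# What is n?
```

Trace:
`n = 27` → n = 27
`a = n + 19` → a = 46
`n = n * 2` → n = 54
So n = 54

Answer: 54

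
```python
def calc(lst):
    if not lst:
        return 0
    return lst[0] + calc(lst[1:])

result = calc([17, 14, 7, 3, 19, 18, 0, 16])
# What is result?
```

17 + 14 + 7 + 3 + 19 + 18 + 0 + 16 + 0 = 94

Answer: 94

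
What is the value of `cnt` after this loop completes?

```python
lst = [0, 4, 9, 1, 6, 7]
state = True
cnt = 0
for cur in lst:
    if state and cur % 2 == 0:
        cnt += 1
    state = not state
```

Count even values at even positions
`cnt` takes the values: 0 → 1 → 2

Answer: 2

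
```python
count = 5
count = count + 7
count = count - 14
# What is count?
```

Trace:
`count = 5` → count = 5
`count = count + 7` → count = 12
`count = count - 14` → count = -2
So count = -2

Answer: -2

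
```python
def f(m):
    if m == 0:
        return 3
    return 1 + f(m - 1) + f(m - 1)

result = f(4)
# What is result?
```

f(m) = 1 + 2·f(m-1), f(0)=3. Closed form: (3+1)·2^4 - 1 = 63.

Answer: 63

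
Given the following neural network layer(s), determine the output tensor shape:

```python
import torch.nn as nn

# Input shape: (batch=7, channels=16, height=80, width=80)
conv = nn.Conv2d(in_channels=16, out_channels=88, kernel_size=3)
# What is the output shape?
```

Input: (7, 16, 80, 80) -> Output: (7, 88, 78, 78)

Answer: (7, 88, 78, 78)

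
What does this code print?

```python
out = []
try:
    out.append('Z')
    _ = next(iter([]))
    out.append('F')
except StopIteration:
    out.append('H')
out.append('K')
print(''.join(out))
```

Execution trace: 'Z' (try body) → 'H' (except StopIteration) → 'K' (after the try/except). Output: ZHK

Answer: ZHK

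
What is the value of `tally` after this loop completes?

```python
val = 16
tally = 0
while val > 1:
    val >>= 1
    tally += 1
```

Count right shifts until 1
`tally` takes the values: 0 → 1 → 2 → 3 → 4

Answer: 4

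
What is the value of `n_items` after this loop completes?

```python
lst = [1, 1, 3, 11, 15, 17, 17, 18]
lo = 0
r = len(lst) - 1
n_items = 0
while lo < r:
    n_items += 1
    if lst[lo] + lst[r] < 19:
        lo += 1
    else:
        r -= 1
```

Steps to find pair summing to 19
`n_items` takes the values: 0 → 1 → 2 → 3 → 4 → 5 → 6 → 7

Answer: 7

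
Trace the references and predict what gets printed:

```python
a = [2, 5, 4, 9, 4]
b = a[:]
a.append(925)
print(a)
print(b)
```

Key concept: slice [:] creates copy.
Step by step:
`a = [2, 5, 4, 9, 4]` → a = [2, 5, 4, 9, 4]
`b = a[:]` → b = [2, 5, 4, 9, 4]
`a.append(925)` → a = [2, 5, 4, 9, 4, 925]
`print(a)` → prints [2, 5, 4, 9, 4, 925]
`print(b)` → prints [2, 5, 4, 9, 4]

Answer:
[2, 5, 4, 9, 4, 925]
[2, 5, 4, 9, 4]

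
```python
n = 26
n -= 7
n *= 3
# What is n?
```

Trace:
`n = 26` → n = 26
`n -= 7` → n = 19
`n *= 3` → n = 57
So n = 57

Answer: 57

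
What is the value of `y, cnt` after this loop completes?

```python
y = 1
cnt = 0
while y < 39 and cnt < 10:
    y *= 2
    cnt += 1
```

Double until >= 39 or 10 iterations
`y, cnt` takes the values: (1, 0) → (2, 0) → (2, 1) → (4, 1) → (4, 2) → (8, 2) → (8, 3) → (16, 3) → (16, 4) → (32, 4) → (32, 5) → (64, 5) → (64, 6)

Answer: 64, 6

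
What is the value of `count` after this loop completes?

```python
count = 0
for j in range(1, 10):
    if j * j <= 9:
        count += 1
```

Count numbers where j² ≤ 9
`count` takes the values: 0 → 1 → 2 → 3

Answer: 3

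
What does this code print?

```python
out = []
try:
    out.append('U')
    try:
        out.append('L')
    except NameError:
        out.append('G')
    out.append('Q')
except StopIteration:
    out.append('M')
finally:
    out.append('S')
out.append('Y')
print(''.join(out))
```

Execution trace: 'U' (try body) → 'L' (inner try body, no exception) → 'Q' (try body, no exception) → 'S' (finally) → 'Y' (after the try/except). Output: ULQSY

Answer: ULQSY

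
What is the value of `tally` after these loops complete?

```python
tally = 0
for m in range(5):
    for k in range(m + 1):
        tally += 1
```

Triangle: 1 + 2 + ... + 5
`tally` takes the values: 0 → 1 → 2 → 3 → 4 → 5 → 6 → 7 → 8 → 9 → 10 → 11 → 12 → 13 → 14 → 15

Answer: 15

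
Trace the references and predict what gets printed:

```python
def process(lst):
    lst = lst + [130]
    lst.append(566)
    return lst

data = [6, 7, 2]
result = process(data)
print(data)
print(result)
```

Key concept: rebinding parameter vs mutation.
Step by step:
`data = [6, 7, 2]` → data = [6, 7, 2]
`result = process(data)` → result = [6, 7, 2, 130, 566]
`print(data)` → prints [6, 7, 2]
`print(result)` → prints [6, 7, 2, 130, 566]

Answer:
[6, 7, 2]
[6, 7, 2, 130, 566]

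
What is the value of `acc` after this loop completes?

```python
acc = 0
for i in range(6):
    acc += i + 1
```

Start at 0, add 1 to 6 = 21
`acc` takes the values: 0 → 1 → 3 → 6 → 10 → 15 → 21

Answer: 21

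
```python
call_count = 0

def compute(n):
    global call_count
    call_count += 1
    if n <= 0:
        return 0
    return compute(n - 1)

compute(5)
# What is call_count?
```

Linear recursion stepping by 1: 6 calls from n=5 down to ≤0.

Answer: 6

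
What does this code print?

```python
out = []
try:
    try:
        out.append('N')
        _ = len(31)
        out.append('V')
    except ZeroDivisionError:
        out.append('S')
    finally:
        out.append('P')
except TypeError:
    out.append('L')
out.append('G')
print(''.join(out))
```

Execution trace: 'N' (inner try body) → 'P' (inner finally) → 'L' (outer except TypeError) → 'G' (after the try/except). Output: NPLG

Answer: NPLG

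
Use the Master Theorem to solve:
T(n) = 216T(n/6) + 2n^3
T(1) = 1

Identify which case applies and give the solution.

a=216, b=6, f(n)=2n^3. log_6(216) = 3. Since c=3 = 3, Case 2 applies: T(n) = Θ(n^log_b(a) · log n) = O(n^3 log n).

Answer: O(n^3 log n) - Case 2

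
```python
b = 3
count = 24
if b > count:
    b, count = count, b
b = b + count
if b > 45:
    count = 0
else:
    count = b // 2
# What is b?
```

Trace:
`b = 3` → b = 3
`count = 24` → count = 24
`if b > count: ...` → b > count is False → no variable changes
`b = b + count` → b = 27
`if b > 45: ...` → b > 45 is False, take else branch → count = 13
So b = 27

Answer: 27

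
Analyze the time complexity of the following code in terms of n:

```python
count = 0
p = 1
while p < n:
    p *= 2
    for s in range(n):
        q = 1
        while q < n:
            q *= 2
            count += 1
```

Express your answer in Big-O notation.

Each loop level contributes: log n × n × log n. Multiplying the contributions gives O(n log² n).

Answer: O(n log² n)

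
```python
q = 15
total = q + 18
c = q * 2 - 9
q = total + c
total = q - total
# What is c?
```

Trace:
`q = 15` → q = 15
`total = q + 18` → total = 33
`c = q * 2 - 9` → c = 21
`q = total + c` → q = 54
`total = q - total` → total = 21
So c = 21

Answer: 21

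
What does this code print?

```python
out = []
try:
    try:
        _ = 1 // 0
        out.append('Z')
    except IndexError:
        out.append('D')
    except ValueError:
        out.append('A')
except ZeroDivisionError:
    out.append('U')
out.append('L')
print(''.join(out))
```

Execution trace: 'U' (outer except ZeroDivisionError) → 'L' (after the try/except). Output: UL

Answer: UL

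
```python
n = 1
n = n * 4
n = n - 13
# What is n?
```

Trace:
`n = 1` → n = 1
`n = n * 4` → n = 4
`n = n - 13` → n = -9
So n = -9

Answer: -9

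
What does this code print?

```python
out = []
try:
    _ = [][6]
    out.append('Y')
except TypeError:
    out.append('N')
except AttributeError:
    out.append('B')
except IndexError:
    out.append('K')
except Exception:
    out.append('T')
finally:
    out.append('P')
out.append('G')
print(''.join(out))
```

Execution trace: 'K' (except IndexError) → 'P' (finally) → 'G' (after the try/except). Output: KPG

Answer: KPG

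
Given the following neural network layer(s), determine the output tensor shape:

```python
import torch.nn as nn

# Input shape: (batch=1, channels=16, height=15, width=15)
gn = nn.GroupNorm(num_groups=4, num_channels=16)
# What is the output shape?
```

Input: (1, 16, 15, 15) -> Output: (1, 16, 15, 15)

Answer: (1, 16, 15, 15)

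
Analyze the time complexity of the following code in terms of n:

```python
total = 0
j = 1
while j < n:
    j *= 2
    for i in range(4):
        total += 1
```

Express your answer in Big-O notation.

Each loop level contributes: log n × 1. Multiplying the contributions gives O(log n).

Answer: O(log n)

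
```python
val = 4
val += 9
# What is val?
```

Trace:
`val = 4` → val = 4
`val += 9` → val = 13
So val = 13

Answer: 13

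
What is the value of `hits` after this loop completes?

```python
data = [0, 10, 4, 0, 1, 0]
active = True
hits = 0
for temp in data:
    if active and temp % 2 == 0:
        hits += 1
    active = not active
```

Count even values at even positions
`hits` takes the values: 0 → 1 → 2

Answer: 2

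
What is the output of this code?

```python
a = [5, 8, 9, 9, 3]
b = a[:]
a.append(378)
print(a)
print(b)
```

Key concept: slice [:] creates copy.
Step by step:
`a = [5, 8, 9, 9, 3]` → a = [5, 8, 9, 9, 3]
`b = a[:]` → b = [5, 8, 9, 9, 3]
`a.append(378)` → a = [5, 8, 9, 9, 3, 378]
`print(a)` → prints [5, 8, 9, 9, 3, 378]
`print(b)` → prints [5, 8, 9, 9, 3]

Answer:
[5, 8, 9, 9, 3, 378]
[5, 8, 9, 9, 3]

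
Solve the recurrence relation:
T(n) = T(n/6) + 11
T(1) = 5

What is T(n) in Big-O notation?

Each step divides n by 6 and adds 11. After log_6(n) steps we reach T(1)=5. So T(n) = 11·log_6(n) + 5 = O(log n).

Answer: O(log n)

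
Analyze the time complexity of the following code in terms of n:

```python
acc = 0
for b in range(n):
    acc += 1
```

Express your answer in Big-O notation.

Each loop level contributes: n. Multiplying the contributions gives O(n).

Answer: O(n)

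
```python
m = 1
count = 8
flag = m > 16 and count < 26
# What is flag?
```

Trace:
`m = 1` → m = 1
`count = 8` → count = 8
`flag = m > 16 and count < 26` → flag = False
So flag = False

Answer: False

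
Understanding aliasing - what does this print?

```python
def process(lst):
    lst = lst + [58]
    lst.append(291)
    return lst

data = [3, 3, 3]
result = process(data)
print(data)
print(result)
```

Key concept: rebinding parameter vs mutation.
Step by step:
`data = [3, 3, 3]` → data = [3, 3, 3]
`result = process(data)` → result = [3, 3, 3, 58, 291]
`print(data)` → prints [3, 3, 3]
`print(result)` → prints [3, 3, 3, 58, 291]

Answer:
[3, 3, 3]
[3, 3, 3, 58, 291]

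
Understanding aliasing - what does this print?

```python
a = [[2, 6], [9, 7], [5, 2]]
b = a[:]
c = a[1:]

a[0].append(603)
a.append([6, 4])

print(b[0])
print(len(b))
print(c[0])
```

Key concept: slice with nested mutation.
Step by step:
`a = [[2, 6], [9, 7], [5, 2]]` → a = [[2, 6], [9, 7], [5, 2]]
`b = a[:]` → b = [[2, 6], [9, 7], [5, 2]]
`c = a[1:]` → c = [[9, 7], [5, 2]]
`a[0].append(603)` → a = [[2, 6, 603], [9, 7], [5, 2]]; b = [[2, 6, 603], [9, 7], [5, 2]]
`a.append([6, 4])` → a = [[2, 6, 603], [9, 7], [5, 2], [6, 4]]
`print(b[0])` → prints [2, 6, 603]
`print(len(b))` → prints 3
`print(c[0])` → prints [9, 7]

Answer:
[2, 6, 603]
3
[9, 7]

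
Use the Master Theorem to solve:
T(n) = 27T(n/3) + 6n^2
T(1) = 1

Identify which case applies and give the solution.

a=27, b=3, f(n)=6n^2. log_3(27) = 3. Since c=2 < 3, Case 1 applies: T(n) = Θ(n^log_b(a)) = O(n^3).

Answer: O(n^3) - Case 1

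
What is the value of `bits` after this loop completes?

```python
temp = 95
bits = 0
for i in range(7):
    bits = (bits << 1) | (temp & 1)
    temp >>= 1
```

Reverse lowest 7 bits of 95
`bits` takes the values: 0 → 1 → 3 → 7 → 15 → 31 → 62 → 125

Answer: 125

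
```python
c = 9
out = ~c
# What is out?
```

Trace:
`c = 9` → c = 9
`out = ~c` → out = -10
So out = -10

Answer: -10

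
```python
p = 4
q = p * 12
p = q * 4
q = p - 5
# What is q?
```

Trace:
`p = 4` → p = 4
`q = p * 12` → q = 48
`p = q * 4` → p = 192
`q = p - 5` → q = 187
So q = 187

Answer: 187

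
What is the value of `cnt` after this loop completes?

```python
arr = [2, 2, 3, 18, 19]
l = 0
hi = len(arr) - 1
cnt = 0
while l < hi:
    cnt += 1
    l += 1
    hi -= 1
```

Iterations until pointers meet (list length 5)
`cnt` takes the values: 0 → 1 → 2

Answer: 2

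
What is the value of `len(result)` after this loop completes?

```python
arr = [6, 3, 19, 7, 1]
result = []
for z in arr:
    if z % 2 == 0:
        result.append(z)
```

Count even numbers in [6, 3, 19, 7, 1]
`result` takes the values: [] → [6]
So `len(result)` = 1

Answer: 1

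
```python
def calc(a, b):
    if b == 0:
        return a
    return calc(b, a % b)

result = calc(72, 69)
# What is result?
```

calc(72, 69) -> calc(69, 3) -> calc(3, 0) -> 3

Answer: 3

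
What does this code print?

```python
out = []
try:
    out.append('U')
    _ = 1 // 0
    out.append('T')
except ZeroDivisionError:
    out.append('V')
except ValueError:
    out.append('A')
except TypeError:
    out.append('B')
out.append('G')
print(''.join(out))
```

Execution trace: 'U' (try body) → 'V' (except ZeroDivisionError) → 'G' (after the try/except). Output: UVG

Answer: UVG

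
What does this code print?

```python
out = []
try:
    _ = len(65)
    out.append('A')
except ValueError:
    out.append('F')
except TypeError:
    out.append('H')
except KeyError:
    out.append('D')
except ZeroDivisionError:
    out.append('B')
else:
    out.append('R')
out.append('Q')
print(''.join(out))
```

Execution trace: 'H' (except TypeError) → 'Q' (after the try/except). Output: HQ

Answer: HQ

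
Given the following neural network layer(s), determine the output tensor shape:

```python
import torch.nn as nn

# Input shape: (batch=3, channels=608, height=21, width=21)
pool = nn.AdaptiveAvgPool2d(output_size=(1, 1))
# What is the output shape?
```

Input: (3, 608, 21, 21) -> Output: (3, 608, 1, 1)

Answer: (3, 608, 1, 1)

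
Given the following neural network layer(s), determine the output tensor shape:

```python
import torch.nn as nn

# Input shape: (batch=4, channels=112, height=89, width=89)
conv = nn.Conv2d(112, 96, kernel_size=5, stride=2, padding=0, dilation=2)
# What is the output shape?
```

Input: (4, 112, 89, 89) -> Output: (4, 96, 41, 41)

Answer: (4, 96, 41, 41)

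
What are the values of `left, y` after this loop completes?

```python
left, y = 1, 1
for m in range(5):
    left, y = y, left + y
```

Fibonacci: after 5 iterations
`left, y` takes the values: (1, 1) → (1, 2) → (2, 3) → (3, 5) → (5, 8) → (8, 13)

Answer: 8, 13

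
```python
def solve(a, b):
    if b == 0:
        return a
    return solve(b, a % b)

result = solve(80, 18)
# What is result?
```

solve(80, 18) -> solve(18, 8) -> solve(8, 2) -> solve(2, 0) -> 2

Answer: 2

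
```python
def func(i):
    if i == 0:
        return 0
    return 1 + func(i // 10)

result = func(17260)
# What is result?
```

Count of digits of 17260: 5

Answer: 5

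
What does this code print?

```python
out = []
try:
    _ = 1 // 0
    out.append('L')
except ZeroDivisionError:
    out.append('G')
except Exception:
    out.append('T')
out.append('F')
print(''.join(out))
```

Execution trace: 'G' (except ZeroDivisionError) → 'F' (after the try/except). Output: GF

Answer: GF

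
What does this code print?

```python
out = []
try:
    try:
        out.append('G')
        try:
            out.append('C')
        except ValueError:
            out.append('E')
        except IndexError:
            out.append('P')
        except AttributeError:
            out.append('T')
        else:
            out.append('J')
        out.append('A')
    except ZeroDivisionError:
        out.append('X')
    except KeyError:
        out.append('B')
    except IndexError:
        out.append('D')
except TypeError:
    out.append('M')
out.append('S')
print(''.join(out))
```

Execution trace: 'G' (try body) → 'C' (inner try body, no exception) → 'J' (inner else) → 'A' (try body, no exception) → 'S' (after the try/except). Output: GCJAS

Answer: GCJAS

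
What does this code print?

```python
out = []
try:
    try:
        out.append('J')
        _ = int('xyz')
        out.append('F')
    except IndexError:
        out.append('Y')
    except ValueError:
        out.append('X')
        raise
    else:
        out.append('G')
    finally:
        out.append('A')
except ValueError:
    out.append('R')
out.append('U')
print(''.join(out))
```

Execution trace: 'J' (inner try body) → 'X' (inner except ValueError) → 'A' (inner finally) → 'R' (outer except ValueError) → 'U' (after the try/except). Output: JXARU

Answer: JXARU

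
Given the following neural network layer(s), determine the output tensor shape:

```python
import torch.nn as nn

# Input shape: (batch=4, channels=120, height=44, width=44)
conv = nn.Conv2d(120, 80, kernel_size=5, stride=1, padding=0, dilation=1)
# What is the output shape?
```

Input: (4, 120, 44, 44) -> Output: (4, 80, 40, 40)

Answer: (4, 80, 40, 40)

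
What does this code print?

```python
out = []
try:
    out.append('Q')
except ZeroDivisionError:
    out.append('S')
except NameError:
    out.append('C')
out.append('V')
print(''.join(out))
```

Execution trace: 'Q' (try body, no exception) → 'V' (after the try/except). Output: QV

Answer: QV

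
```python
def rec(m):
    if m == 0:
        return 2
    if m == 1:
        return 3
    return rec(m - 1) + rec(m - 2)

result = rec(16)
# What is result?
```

Build up from base cases: rec(0)=2, rec(1)=3, rec(2)=5, rec(3)=8, rec(4)=13, rec(5)=21, rec(6)=34, ..., rec(16)=4181

Answer: 4181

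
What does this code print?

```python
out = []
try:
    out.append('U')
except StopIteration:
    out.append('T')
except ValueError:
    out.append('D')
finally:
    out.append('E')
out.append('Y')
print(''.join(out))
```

Execution trace: 'U' (try body, no exception) → 'E' (finally) → 'Y' (after the try/except). Output: UEY

Answer: UEY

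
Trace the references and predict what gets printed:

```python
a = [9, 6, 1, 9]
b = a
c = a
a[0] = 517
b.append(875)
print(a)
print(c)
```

Key concept: multiple aliases.
Step by step:
`a = [9, 6, 1, 9]` → a = [9, 6, 1, 9]
`b = a` → b = [9, 6, 1, 9] (same object as a)
`c = a` → c = [9, 6, 1, 9] (same object as a, b)
`a[0] = 517` → a = [517, 6, 1, 9] (same object as b, c); b = [517, 6, 1, 9] (same object as a, c); c = [517, 6, 1, 9] (same object as a, b)
`b.append(875)` → a = [517, 6, 1, 9, 875] (same object as b, c); b = [517, 6, 1, 9, 875] (same object as a, c); c = [517, 6, 1, 9, 875] (same object as a, b)
`print(a)` → prints [517, 6, 1, 9, 875]
`print(c)` → prints [517, 6, 1, 9, 875]

Answer:
[517, 6, 1, 9, 875]
[517, 6, 1, 9, 875]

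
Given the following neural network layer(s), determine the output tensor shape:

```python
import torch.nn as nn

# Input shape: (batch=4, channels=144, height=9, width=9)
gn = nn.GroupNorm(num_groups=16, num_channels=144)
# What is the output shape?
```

Input: (4, 144, 9, 9) -> Output: (4, 144, 9, 9)

Answer: (4, 144, 9, 9)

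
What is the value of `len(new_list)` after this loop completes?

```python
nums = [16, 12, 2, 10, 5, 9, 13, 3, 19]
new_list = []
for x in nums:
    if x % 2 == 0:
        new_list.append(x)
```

Count even numbers in [16, 12, 2, 10, 5, 9, 13, 3, 19]
`new_list` takes the values: [] → [16] → [16, 12] → [16, 12, 2] → [16, 12, 2, 10]
So `len(new_list)` = 4

Answer: 4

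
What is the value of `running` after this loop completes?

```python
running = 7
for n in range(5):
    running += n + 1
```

Start at 7, add 1 to 5 = 22
`running` takes the values: 7 → 8 → 10 → 13 → 17 → 22

Answer: 22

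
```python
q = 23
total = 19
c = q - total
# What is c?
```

Trace:
`q = 23` → q = 23
`total = 19` → total = 19
`c = q - total` → c = 4
So c = 4

Answer: 4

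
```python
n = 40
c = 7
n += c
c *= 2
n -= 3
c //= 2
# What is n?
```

Trace:
`n = 40` → n = 40
`c = 7` → c = 7
`n += c` → n = 47
`c *= 2` → c = 14
`n -= 3` → n = 44
`c //= 2` → c = 7
So n = 44

Answer: 44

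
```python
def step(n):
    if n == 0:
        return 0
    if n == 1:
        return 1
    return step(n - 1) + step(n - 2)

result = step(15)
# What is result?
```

Build up from base cases: step(0)=0, step(1)=1, step(2)=1, step(3)=2, step(4)=3, step(5)=5, step(6)=8, ..., step(15)=610

Answer: 610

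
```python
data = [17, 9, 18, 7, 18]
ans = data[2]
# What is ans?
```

Trace:
`data = [17, 9, 18, 7, 18]` → data = [17, 9, 18, 7, 18]
`ans = data[2]` → ans = 18
So ans = 18

Answer: 18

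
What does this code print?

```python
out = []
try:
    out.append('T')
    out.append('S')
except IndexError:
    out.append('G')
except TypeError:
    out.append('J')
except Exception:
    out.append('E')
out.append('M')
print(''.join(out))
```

Execution trace: 'T' (try body) → 'S' (try body, no exception) → 'M' (after the try/except). Output: TSM

Answer: TSM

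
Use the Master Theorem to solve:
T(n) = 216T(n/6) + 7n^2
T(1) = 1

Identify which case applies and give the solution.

a=216, b=6, f(n)=7n^2. log_6(216) = 3. Since c=2 < 3, Case 1 applies: T(n) = Θ(n^log_b(a)) = O(n^3).

Answer: O(n^3) - Case 1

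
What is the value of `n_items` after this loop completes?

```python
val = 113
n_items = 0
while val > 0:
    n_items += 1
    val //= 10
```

Count digits by repeated division by 10
`n_items` takes the values: 0 → 1 → 2 → 3

Answer: 3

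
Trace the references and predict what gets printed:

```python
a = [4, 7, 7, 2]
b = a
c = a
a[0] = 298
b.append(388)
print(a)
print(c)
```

Key concept: multiple aliases.
Step by step:
`a = [4, 7, 7, 2]` → a = [4, 7, 7, 2]
`b = a` → b = [4, 7, 7, 2] (same object as a)
`c = a` → c = [4, 7, 7, 2] (same object as a, b)
`a[0] = 298` → a = [298, 7, 7, 2] (same object as b, c); b = [298, 7, 7, 2] (same object as a, c); c = [298, 7, 7, 2] (same object as a, b)
`b.append(388)` → a = [298, 7, 7, 2, 388] (same object as b, c); b = [298, 7, 7, 2, 388] (same object as a, c); c = [298, 7, 7, 2, 388] (same object as a, b)
`print(a)` → prints [298, 7, 7, 2, 388]
`print(c)` → prints [298, 7, 7, 2, 388]

Answer:
[298, 7, 7, 2, 388]
[298, 7, 7, 2, 388]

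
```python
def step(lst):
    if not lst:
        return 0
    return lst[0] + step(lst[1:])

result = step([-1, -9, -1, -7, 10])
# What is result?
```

(-1) + (-9) + (-1) + (-7) + 10 + 0 = -8

Answer: -8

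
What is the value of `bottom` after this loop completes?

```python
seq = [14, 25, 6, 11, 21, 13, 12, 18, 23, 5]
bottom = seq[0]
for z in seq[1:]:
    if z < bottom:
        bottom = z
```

Minimum of [14, 25, 6, 11, 21, 13, 12, 18, 23, 5]
`bottom` takes the values: 14 → 6 → 5

Answer: 5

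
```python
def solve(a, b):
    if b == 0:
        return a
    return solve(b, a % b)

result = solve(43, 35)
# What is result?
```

solve(43, 35) -> solve(35, 8) -> solve(8, 3) -> solve(3, 2) -> solve(2, 1) -> solve(1, 0) -> 1

Answer: 1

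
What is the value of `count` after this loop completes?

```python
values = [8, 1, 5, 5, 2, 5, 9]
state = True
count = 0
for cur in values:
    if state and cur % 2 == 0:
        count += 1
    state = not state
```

Count even values at even positions
`count` takes the values: 0 → 1 → 2

Answer: 2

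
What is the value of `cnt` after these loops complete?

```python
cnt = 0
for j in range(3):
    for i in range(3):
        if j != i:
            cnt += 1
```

3² - 3 (exclude diagonal)
`cnt` takes the values: 0 → 1 → 2 → 3 → 4 → 5 → 6

Answer: 6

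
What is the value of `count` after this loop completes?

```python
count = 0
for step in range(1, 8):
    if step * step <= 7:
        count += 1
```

Count numbers where step² ≤ 7
`count` takes the values: 0 → 1 → 2

Answer: 2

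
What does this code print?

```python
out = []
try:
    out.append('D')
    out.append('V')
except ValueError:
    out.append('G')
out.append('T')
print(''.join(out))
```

Execution trace: 'D' (try body) → 'V' (try body, no exception) → 'T' (after the try/except). Output: DVT

Answer: DVT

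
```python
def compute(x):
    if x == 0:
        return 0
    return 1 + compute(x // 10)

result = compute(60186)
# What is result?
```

Count of digits of 60186: 5

Answer: 5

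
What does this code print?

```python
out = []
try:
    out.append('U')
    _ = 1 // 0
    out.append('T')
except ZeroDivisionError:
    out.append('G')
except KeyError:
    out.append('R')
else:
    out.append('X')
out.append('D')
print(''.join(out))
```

Execution trace: 'U' (try body) → 'G' (except ZeroDivisionError) → 'D' (after the try/except). Output: UGD

Answer: UGD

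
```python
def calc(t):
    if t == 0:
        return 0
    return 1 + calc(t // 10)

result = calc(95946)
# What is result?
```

Count of digits of 95946: 5

Answer: 5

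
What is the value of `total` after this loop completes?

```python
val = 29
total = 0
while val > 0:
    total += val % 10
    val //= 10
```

Sum digits of 29
`total` takes the values: 0 → 9 → 11

Answer: 11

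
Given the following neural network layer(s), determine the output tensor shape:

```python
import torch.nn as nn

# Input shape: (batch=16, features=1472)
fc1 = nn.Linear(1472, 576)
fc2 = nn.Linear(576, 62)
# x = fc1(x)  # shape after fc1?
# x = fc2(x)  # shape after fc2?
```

Input: (16, 1472) -> after fc1: (16, 576) -> Output: (16, 62)

Answer: (16, 62)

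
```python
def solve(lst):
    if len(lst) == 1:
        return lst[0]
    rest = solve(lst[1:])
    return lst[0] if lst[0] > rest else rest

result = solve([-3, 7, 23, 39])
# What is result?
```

Recursive max over [-3, 7, 23, 39] = 39

Answer: 39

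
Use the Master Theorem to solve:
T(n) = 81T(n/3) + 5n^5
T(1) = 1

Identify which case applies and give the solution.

a=81, b=3, f(n)=5n^5. log_3(81) = 4. Since c=5 > 4 and the regularity condition holds (81(n/3)^5 = (81/3^5)n^5 with 81/3^5 < 1), Case 3 applies: T(n) = Θ(f(n)) = O(n^5).

Answer: O(n^5) - Case 3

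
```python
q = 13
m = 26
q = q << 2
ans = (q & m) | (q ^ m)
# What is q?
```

Trace:
`q = 13` → q = 13
`m = 26` → m = 26
`q = q << 2` → q = 52
`ans = (q & m) | (q ^ m)` → ans = 62
So q = 52

Answer: 52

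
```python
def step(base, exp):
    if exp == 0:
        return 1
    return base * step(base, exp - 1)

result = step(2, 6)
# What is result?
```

step(2, 6) = 2 * 2 * 2 * 2 * 2 * 2 = 64

Answer: 64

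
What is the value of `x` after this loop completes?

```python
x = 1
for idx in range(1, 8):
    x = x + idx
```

Start at 1, add 1 through 7
`x` takes the values: 1 → 2 → 4 → 7 → 11 → 16 → 22 → 29

Answer: 29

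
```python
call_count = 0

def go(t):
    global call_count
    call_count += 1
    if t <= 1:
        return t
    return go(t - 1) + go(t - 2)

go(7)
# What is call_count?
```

Calls(t) = 1 + Calls(t-1) + Calls(t-2); Calls(0)=Calls(1)=1. For t=7 this gives 41.

Answer: 41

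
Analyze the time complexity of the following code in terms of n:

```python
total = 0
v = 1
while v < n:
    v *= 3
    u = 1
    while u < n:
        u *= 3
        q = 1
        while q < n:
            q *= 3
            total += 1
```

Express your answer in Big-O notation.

Each loop level contributes: log n × log n × log n. Multiplying the contributions gives O(log^3 n).

Answer: O(log^3 n)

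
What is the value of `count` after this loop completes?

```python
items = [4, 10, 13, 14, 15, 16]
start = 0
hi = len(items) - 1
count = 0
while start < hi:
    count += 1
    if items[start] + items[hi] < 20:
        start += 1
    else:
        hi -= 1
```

Steps to find pair summing to 20
`count` takes the values: 0 → 1 → 2 → 3 → 4 → 5

Answer: 5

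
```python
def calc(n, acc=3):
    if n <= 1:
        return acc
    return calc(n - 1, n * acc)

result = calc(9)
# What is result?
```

Accumulator trace (n, acc): (9, 3) -> (8, 27) -> (7, 216) -> (6, 1512) -> (5, 9072) -> (4, 45360) -> (3, 181440) -> (2, 544320) -> (1, 1088640) -> return 1088640

Answer: 1088640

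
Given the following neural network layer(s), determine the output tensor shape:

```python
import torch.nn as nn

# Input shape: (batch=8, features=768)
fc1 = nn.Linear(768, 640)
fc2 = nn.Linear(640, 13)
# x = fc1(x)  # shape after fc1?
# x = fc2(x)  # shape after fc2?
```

Input: (8, 768) -> after fc1: (8, 640) -> Output: (8, 13)

Answer: (8, 13)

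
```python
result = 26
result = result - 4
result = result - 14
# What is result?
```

Trace:
`result = 26` → result = 26
`result = result - 4` → result = 22
`result = result - 14` → result = 8
So result = 8

Answer: 8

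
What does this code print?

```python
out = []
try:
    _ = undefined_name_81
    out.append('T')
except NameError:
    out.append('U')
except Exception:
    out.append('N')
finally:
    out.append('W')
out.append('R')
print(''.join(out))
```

Execution trace: 'U' (except NameError) → 'W' (finally) → 'R' (after the try/except). Output: UWR

Answer: UWR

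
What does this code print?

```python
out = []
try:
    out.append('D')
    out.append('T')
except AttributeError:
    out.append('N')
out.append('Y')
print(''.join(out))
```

Execution trace: 'D' (try body) → 'T' (try body, no exception) → 'Y' (after the try/except). Output: DTY

Answer: DTY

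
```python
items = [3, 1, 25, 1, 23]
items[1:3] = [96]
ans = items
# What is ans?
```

Trace:
`items = [3, 1, 25, 1, 23]` → items = [3, 1, 25, 1, 23]
`items[1:3] = [96]` → items = [3, 96, 1, 23]
`ans = items` → ans = [3, 96, 1, 23]
So ans = [3, 96, 1, 23]

Answer: [3, 96, 1, 23]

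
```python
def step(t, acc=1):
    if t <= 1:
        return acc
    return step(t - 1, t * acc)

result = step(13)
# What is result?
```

Accumulator trace (n, acc): (13, 1) -> (12, 13) -> (11, 156) -> (10, 1716) -> (9, 17160) -> (8, 154440) -> (7, 1235520) -> (6, 8648640) -> (5, 51891840) -> (4, 259459200) -> (3, 1037836800) -> (2, 3113510400) -> (1, 6227020800) -> return 6227020800

Answer: 6227020800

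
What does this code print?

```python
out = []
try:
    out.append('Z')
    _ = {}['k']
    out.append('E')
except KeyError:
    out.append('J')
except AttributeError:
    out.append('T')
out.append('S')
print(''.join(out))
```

Execution trace: 'Z' (try body) → 'J' (except KeyError) → 'S' (after the try/except). Output: ZJS

Answer: ZJS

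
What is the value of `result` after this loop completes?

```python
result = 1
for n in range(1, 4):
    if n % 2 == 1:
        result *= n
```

Product of odd numbers 1 to 3
`result` takes the values: 1 → 3

Answer: 3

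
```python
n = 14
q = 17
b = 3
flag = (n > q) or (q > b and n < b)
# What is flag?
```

Trace:
`n = 14` → n = 14
`q = 17` → q = 17
`b = 3` → b = 3
`flag = (n > q) or (q > b and n < b)` → flag = False
So flag = False

Answer: False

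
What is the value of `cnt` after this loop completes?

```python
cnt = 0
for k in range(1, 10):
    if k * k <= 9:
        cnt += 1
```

Count numbers where k² ≤ 9
`cnt` takes the values: 0 → 1 → 2 → 3

Answer: 3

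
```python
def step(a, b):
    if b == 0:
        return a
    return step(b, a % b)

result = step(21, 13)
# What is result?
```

step(21, 13) -> step(13, 8) -> step(8, 5) -> step(5, 3) -> step(3, 2) -> step(2, 1) -> step(1, 0) -> 1

Answer: 1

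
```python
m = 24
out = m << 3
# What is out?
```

Trace:
`m = 24` → m = 24
`out = m << 3` → out = 192
So out = 192

Answer: 192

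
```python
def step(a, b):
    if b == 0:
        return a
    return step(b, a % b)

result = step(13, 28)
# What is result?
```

step(13, 28) -> step(28, 13) -> step(13, 2) -> step(2, 1) -> step(1, 0) -> 1

Answer: 1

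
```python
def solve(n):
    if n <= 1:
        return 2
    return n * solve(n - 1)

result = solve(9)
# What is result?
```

solve(9) = 9 * 8 * 7 * 6 * 5 * 4 * 3 * 2 * 2 = 725760

Answer: 725760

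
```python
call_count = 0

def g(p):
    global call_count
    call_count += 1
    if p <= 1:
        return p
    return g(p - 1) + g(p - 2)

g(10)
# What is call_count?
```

Calls(p) = 1 + Calls(p-1) + Calls(p-2); Calls(0)=Calls(1)=1. For p=10 this gives 177.

Answer: 177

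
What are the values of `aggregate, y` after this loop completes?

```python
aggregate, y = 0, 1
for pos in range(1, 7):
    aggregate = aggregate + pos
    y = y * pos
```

Sum and factorial of 1 to 6
`aggregate, y` takes the values: (0, 1) → (1, 1) → (3, 1) → (3, 2) → (6, 2) → (6, 6) → (10, 6) → (10, 24) → (15, 24) → (15, 120) → (21, 120) → (21, 720)

Answer: 21, 720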